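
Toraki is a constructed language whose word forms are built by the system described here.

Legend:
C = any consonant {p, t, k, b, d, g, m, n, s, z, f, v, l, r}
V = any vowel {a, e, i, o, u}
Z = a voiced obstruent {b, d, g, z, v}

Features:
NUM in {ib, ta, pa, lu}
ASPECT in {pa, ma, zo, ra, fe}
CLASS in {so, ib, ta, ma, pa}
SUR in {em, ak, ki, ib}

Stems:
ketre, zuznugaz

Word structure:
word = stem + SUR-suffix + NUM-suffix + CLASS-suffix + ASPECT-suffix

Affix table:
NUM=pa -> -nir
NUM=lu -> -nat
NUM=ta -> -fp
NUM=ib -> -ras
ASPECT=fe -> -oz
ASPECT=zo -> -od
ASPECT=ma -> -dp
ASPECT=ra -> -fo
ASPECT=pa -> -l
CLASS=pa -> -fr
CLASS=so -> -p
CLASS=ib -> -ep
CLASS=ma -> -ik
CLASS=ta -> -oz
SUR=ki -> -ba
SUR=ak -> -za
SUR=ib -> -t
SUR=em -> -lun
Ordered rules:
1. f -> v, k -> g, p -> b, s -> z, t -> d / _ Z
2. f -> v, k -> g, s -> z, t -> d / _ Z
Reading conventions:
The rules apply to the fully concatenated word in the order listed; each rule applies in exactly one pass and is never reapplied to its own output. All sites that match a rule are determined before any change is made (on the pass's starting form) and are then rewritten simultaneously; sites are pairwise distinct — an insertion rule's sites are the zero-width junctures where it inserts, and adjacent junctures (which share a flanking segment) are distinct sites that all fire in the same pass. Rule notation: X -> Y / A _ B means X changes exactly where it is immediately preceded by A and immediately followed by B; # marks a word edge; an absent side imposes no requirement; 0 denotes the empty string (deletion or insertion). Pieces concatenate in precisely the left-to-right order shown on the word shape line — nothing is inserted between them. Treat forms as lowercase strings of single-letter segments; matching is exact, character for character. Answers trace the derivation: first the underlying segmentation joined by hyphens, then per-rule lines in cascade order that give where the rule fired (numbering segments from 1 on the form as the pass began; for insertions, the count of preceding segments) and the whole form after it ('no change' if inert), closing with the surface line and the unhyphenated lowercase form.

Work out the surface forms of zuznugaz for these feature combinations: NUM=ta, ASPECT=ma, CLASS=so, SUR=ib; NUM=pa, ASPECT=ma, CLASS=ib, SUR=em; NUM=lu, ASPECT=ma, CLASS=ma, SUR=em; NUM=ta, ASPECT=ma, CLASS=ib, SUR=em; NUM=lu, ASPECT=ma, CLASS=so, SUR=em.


cell NUM=ta, ASPECT=ma, CLASS=so, SUR=ib:
underlying: zuznugaz-t-fp-p-dp
1. f -> v, k -> g, p -> b, s -> z, t -> d / _ Z: fires at position(s) 12: zuznugaztfpbdp
2. f -> v, k -> g, s -> z, t -> d / _ Z: no change
surface: zuznugaztfpbdp

cell NUM=pa, ASPECT=ma, CLASS=ib, SUR=em:
underlying: zuznugaz-lun-nir-ep-dp
1. f -> v, k -> g, p -> b, s -> z, t -> d / _ Z: fires at position(s) 16: zuznugazlunnirebdp
2. f -> v, k -> g, s -> z, t -> d / _ Z: no change
surface: zuznugazlunnirebdp

cell NUM=lu, ASPECT=ma, CLASS=ma, SUR=em:
underlying: zuznugaz-lun-nat-ik-dp
1. f -> v, k -> g, p -> b, s -> z, t -> d / _ Z: fires at position(s) 16: zuznugazlunnatigdp
2. f -> v, k -> g, s -> z, t -> d / _ Z: no change
surface: zuznugazlunnatigdp

cell NUM=ta, ASPECT=ma, CLASS=ib, SUR=em:
underlying: zuznugaz-lun-fp-ep-dp
1. f -> v, k -> g, p -> b, s -> z, t -> d / _ Z: fires at position(s) 15: zuznugazlunfpebdp
2. f -> v, k -> g, s -> z, t -> d / _ Z: no change
surface: zuznugazlunfpebdp

cell NUM=lu, ASPECT=ma, CLASS=so, SUR=em:
underlying: zuznugaz-lun-nat-p-dp
1. f -> v, k -> g, p -> b, s -> z, t -> d / _ Z: fires at position(s) 15: zuznugazlunnatbdp
2. f -> v, k -> g, s -> z, t -> d / _ Z: fires at position(s) 14: zuznugazlunnadbdp
surface: zuznugazlunnadbdp


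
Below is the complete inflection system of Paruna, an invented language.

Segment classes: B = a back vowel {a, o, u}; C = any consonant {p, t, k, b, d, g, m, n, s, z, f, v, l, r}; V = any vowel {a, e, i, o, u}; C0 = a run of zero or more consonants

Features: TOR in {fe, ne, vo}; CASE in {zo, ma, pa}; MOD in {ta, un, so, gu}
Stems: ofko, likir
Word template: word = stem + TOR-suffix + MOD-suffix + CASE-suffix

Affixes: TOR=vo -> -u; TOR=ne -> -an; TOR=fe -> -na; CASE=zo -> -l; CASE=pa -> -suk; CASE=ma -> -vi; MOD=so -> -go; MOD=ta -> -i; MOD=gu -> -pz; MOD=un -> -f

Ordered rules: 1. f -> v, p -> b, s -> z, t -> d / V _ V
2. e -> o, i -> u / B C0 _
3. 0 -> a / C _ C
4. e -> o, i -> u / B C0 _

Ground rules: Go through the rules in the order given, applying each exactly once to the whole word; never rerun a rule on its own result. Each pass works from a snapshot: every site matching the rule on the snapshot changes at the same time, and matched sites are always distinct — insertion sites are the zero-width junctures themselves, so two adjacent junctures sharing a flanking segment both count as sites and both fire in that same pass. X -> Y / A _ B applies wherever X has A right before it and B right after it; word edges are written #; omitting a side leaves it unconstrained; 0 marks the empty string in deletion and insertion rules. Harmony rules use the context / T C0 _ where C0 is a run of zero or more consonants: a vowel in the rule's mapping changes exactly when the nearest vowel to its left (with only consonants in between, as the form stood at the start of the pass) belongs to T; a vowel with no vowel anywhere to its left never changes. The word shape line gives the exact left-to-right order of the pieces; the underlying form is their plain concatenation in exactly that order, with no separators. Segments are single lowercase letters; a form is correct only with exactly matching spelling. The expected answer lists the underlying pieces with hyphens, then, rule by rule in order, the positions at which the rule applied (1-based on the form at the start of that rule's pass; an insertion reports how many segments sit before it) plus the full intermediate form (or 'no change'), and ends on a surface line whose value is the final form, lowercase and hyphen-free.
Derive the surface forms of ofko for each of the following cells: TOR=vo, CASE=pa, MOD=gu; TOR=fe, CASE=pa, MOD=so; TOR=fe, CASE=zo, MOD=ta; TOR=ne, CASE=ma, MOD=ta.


cell TOR=vo, CASE=pa, MOD=gu:
underlying: ofko-u-pz-suk
1. f -> v, p -> b, s -> z, t -> d / V _ V: no change
2. e -> o, i -> u / B C0 _: no change
3. 0 -> a / C _ C: inserts after position(s) 2, 6, 7: ofakoupazasuk
4. e -> o, i -> u / B C0 _: no change
surface: ofakoupazasuk

cell TOR=fe, CASE=pa, MOD=so:
underlying: ofko-na-go-suk
1. f -> v, p -> b, s -> z, t -> d / V _ V: fires at position(s) 9: ofkonagozuk
2. e -> o, i -> u / B C0 _: no change
3. 0 -> a / C _ C: inserts after position(s) 2: ofakonagozuk
4. e -> o, i -> u / B C0 _: no change
surface: ofakonagozuk

cell TOR=fe, CASE=zo, MOD=ta:
underlying: ofko-na-i-l
1. f -> v, p -> b, s -> z, t -> d / V _ V: no change
2. e -> o, i -> u / B C0 _: fires at position(s) 7: ofkonaul
3. 0 -> a / C _ C: inserts after position(s) 2: ofakonaul
4. e -> o, i -> u / B C0 _: no change
surface: ofakonaul

cell TOR=ne, CASE=ma, MOD=ta:
underlying: ofko-an-i-vi
1. f -> v, p -> b, s -> z, t -> d / V _ V: no change
2. e -> o, i -> u / B C0 _: fires at position(s) 7: ofkoanuvi
3. 0 -> a / C _ C: inserts after position(s) 2: ofakoanuvi
4. e -> o, i -> u / B C0 _: fires at position(s) 10: ofakoanuvu
surface: ofakoanuvu


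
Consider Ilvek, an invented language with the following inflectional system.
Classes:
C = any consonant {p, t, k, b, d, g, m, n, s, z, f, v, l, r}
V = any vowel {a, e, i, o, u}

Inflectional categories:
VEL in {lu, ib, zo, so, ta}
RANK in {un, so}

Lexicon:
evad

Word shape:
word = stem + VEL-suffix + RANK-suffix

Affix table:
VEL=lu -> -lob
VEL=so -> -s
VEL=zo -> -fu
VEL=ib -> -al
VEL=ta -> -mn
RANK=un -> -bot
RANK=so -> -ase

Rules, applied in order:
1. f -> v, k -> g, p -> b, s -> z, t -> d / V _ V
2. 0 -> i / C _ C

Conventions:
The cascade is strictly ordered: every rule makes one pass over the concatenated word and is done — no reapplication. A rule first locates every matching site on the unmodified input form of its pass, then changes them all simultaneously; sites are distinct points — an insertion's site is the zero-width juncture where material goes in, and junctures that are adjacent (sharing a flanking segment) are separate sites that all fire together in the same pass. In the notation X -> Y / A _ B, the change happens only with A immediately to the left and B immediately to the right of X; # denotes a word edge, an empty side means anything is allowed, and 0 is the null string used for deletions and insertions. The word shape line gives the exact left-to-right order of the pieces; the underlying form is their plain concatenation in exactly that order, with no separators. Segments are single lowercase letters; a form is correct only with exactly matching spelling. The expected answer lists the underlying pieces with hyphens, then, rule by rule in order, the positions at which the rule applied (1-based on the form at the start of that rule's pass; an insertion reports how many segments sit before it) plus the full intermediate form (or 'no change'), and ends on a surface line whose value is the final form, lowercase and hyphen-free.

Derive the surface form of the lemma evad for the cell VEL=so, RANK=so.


underlying: evad-s-ase
1. f -> v, k -> g, p -> b, s -> z, t -> d / V _ V: fires at position(s) 7: evadsaze
2. 0 -> i / C _ C: inserts after position(s) 4: evadisaze
surface: evadisaze


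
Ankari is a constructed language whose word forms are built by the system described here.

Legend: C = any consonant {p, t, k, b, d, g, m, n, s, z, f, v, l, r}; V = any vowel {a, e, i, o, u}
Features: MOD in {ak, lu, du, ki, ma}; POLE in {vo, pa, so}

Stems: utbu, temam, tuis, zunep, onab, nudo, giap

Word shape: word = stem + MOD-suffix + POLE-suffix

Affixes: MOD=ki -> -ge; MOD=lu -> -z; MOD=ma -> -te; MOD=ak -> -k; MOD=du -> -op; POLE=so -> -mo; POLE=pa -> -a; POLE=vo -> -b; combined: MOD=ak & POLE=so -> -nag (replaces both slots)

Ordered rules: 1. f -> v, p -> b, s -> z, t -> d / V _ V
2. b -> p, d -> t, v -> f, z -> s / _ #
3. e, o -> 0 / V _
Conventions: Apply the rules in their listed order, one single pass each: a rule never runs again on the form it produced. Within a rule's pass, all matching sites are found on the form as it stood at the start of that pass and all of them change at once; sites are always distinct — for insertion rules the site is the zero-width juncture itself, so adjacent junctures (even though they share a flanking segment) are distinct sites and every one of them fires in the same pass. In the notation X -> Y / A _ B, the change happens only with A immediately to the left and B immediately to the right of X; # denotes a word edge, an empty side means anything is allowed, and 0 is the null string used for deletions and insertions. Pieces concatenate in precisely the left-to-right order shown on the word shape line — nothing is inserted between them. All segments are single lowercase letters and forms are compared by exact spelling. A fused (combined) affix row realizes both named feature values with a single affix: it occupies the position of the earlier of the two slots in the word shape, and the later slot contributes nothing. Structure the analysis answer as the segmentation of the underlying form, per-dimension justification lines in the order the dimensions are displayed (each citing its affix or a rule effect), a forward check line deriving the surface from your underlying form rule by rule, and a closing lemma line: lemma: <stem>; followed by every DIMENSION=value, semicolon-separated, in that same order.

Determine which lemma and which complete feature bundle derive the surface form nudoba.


underlying: nudo-op-a
MOD=du - signalled by the affix -op
POLE=pa - signalled by the affix -a
check: nudoopa -> nudooba -> nudooba -> nudoba
lemma: nudo; MOD=du; POLE=pa


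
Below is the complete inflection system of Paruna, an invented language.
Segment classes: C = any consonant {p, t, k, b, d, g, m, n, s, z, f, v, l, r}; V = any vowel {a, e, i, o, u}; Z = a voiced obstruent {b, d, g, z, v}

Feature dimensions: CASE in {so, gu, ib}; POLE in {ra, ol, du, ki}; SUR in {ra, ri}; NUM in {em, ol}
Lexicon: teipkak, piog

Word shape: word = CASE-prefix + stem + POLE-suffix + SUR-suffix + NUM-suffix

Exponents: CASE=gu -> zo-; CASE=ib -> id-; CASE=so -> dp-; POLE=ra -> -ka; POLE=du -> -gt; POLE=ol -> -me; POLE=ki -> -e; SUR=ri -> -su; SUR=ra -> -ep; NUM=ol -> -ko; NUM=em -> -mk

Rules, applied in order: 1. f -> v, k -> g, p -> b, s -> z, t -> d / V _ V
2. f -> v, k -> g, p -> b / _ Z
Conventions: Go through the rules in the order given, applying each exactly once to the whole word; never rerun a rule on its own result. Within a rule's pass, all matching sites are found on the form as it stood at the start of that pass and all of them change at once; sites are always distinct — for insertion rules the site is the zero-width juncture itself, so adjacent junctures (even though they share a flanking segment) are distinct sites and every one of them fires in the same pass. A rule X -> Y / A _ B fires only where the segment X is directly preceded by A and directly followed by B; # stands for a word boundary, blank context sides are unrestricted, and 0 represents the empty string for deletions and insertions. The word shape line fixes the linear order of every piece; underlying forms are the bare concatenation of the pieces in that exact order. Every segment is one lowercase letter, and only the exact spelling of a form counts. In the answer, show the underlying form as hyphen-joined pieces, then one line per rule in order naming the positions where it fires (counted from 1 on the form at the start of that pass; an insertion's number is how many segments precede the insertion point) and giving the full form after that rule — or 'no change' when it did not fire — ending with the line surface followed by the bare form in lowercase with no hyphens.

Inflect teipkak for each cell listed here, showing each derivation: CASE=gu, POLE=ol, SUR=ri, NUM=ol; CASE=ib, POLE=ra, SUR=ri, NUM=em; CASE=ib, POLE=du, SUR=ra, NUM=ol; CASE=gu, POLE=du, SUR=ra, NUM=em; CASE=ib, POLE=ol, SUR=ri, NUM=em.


cell CASE=gu, POLE=ol, SUR=ri, NUM=ol:
underlying: zo-teipkak-me-su-ko
1. f -> v, k -> g, p -> b, s -> z, t -> d / V _ V: fires at position(s) 3, 12, 14: zodeipkakmezugo
2. f -> v, k -> g, p -> b / _ Z: no change
surface: zodeipkakmezugo

cell CASE=ib, POLE=ra, SUR=ri, NUM=em:
underlying: id-teipkak-ka-su-mk
1. f -> v, k -> g, p -> b, s -> z, t -> d / V _ V: fires at position(s) 12: idteipkakkazumk
2. f -> v, k -> g, p -> b / _ Z: no change
surface: idteipkakkazumk

cell CASE=ib, POLE=du, SUR=ra, NUM=ol:
underlying: id-teipkak-gt-ep-ko
1. f -> v, k -> g, p -> b, s -> z, t -> d / V _ V: no change
2. f -> v, k -> g, p -> b / _ Z: fires at position(s) 9: idteipkaggtepko
surface: idteipkaggtepko

cell CASE=gu, POLE=du, SUR=ra, NUM=em:
underlying: zo-teipkak-gt-ep-mk
1. f -> v, k -> g, p -> b, s -> z, t -> d / V _ V: fires at position(s) 3: zodeipkakgtepmk
2. f -> v, k -> g, p -> b / _ Z: fires at position(s) 9: zodeipkaggtepmk
surface: zodeipkaggtepmk

cell CASE=ib, POLE=ol, SUR=ri, NUM=em:
underlying: id-teipkak-me-su-mk
1. f -> v, k -> g, p -> b, s -> z, t -> d / V _ V: fires at position(s) 12: idteipkakmezumk
2. f -> v, k -> g, p -> b / _ Z: no change
surface: idteipkakmezumk


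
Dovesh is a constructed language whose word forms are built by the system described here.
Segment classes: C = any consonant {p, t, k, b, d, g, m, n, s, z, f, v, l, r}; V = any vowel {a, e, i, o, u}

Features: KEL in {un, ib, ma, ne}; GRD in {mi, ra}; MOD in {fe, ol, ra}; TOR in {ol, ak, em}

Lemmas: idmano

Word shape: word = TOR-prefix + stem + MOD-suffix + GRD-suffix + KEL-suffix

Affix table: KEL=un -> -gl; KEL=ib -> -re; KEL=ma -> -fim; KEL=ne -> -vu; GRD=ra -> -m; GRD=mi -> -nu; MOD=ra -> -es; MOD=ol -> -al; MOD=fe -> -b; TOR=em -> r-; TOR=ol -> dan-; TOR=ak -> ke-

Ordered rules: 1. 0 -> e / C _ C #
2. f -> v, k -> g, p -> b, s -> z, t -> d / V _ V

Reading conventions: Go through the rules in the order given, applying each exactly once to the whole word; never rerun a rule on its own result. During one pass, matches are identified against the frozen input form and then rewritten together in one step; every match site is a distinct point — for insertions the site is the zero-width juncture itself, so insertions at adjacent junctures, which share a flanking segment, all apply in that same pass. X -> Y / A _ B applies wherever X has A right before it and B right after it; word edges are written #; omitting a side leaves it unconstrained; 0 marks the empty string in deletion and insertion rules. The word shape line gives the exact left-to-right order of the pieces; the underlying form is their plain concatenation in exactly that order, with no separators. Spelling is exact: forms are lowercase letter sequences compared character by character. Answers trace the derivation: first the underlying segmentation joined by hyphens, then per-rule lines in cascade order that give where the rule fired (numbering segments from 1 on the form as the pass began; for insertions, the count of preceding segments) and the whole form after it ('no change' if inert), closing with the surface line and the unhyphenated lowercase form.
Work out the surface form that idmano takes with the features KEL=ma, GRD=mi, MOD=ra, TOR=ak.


underlying: ke-idmano-es-nu-fim
1. 0 -> e / C _ C #: no change
2. f -> v, k -> g, p -> b, s -> z, t -> d / V _ V: fires at position(s) 13: keidmanoesnuvim
surface: keidmanoesnuvim


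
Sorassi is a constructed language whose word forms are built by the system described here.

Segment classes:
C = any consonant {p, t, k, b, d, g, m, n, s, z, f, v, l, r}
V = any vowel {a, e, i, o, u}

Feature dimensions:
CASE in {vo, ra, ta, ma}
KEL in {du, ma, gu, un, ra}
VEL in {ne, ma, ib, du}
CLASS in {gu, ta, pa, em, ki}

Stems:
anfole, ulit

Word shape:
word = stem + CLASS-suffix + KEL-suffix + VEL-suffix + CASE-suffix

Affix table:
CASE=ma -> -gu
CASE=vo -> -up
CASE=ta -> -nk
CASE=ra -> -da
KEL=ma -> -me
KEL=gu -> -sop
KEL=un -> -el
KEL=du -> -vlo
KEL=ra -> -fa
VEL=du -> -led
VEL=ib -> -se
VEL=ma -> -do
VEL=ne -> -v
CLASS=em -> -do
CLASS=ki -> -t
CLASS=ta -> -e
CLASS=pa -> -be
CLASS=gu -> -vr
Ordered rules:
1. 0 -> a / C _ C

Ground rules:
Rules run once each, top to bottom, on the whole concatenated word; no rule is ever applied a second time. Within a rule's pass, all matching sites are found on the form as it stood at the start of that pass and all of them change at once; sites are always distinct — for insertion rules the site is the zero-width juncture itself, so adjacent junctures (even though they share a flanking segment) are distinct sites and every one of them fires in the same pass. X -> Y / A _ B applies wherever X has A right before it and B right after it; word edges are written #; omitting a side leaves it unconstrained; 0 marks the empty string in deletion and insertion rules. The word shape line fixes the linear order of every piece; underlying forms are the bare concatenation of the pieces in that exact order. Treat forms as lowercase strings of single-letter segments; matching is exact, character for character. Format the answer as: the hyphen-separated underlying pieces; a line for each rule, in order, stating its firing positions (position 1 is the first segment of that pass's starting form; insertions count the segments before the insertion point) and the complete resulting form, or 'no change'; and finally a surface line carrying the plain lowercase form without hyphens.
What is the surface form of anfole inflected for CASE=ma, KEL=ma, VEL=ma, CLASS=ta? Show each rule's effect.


underlying: anfole-e-me-do-gu
1. 0 -> a / C _ C: inserts after position(s) 2: anafoleemedogu
surface: anafoleemedogu


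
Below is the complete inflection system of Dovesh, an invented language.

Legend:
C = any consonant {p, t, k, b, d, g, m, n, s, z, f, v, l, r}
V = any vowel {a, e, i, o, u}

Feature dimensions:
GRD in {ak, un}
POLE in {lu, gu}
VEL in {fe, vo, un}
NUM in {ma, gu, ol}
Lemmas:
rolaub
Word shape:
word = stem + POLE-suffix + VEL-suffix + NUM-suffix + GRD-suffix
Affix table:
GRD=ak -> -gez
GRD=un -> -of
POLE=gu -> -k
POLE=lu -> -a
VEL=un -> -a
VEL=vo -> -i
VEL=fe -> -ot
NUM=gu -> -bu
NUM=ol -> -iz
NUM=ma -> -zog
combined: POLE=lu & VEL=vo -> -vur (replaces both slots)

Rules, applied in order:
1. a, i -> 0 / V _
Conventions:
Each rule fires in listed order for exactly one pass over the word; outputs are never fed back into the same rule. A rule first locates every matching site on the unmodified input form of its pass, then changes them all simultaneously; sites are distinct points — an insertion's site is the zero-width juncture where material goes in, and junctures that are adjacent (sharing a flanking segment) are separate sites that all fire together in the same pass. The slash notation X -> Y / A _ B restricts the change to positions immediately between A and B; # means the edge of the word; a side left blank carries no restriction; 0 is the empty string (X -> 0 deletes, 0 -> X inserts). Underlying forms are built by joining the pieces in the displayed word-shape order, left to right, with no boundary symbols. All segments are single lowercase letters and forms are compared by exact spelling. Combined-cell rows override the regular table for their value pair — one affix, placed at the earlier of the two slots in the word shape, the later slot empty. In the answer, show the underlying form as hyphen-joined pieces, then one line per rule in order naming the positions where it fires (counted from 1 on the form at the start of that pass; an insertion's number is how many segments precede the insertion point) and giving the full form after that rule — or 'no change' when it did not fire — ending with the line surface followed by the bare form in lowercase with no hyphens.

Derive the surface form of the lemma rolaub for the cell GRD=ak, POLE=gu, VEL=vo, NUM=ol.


underlying: rolaub-k-i-iz-gez
1. a, i -> 0 / V _: fires at position(s) 9: rolaubkizgez
surface: rolaubkizgez


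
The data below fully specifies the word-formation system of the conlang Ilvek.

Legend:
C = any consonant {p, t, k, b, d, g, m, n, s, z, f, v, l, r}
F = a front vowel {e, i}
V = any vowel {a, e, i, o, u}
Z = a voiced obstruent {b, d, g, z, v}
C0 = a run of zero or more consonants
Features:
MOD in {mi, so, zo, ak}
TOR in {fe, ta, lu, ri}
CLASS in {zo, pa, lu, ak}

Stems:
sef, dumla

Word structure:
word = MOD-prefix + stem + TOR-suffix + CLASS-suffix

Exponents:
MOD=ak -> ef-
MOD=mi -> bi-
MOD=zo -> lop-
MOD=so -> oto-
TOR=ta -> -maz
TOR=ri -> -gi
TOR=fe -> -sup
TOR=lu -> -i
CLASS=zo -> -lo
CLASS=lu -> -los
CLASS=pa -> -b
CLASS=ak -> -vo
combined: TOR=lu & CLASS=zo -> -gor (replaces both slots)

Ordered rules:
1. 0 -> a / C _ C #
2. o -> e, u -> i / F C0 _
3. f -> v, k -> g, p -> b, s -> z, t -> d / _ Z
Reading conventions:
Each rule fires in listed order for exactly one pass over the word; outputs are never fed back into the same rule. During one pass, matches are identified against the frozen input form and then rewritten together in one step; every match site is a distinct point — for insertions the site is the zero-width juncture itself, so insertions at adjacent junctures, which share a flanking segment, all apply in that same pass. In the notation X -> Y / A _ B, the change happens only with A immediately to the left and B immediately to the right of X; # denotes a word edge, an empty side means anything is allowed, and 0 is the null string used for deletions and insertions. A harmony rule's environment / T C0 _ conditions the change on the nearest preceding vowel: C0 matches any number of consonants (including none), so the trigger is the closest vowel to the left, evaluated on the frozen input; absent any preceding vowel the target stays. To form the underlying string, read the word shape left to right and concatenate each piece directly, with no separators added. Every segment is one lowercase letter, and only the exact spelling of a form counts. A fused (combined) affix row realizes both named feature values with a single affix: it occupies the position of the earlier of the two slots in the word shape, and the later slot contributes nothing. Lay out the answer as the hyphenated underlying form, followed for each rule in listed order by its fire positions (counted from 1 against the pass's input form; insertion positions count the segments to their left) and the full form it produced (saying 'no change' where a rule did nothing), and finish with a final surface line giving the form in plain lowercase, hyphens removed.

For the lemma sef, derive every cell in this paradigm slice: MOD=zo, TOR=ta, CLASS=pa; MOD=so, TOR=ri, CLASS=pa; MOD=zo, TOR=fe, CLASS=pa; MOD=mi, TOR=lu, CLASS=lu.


cell MOD=zo, TOR=ta, CLASS=pa:
underlying: lop-sef-maz-b
1. 0 -> a / C _ C #: inserts after position(s) 9: lopsefmazab
2. o -> e, u -> i / F C0 _: no change
3. f -> v, k -> g, p -> b, s -> z, t -> d / _ Z: no change
surface: lopsefmazab

cell MOD=so, TOR=ri, CLASS=pa:
underlying: oto-sef-gi-b
1. 0 -> a / C _ C #: no change
2. o -> e, u -> i / F C0 _: no change
3. f -> v, k -> g, p -> b, s -> z, t -> d / _ Z: fires at position(s) 6: otosevgib
surface: otosevgib

cell MOD=zo, TOR=fe, CLASS=pa:
underlying: lop-sef-sup-b
1. 0 -> a / C _ C #: inserts after position(s) 9: lopsefsupab
2. o -> e, u -> i / F C0 _: fires at position(s) 8: lopsefsipab
3. f -> v, k -> g, p -> b, s -> z, t -> d / _ Z: no change
surface: lopsefsipab

cell MOD=mi, TOR=lu, CLASS=lu:
underlying: bi-sef-i-los
1. 0 -> a / C _ C #: no change
2. o -> e, u -> i / F C0 _: fires at position(s) 8: bisefiles
3. f -> v, k -> g, p -> b, s -> z, t -> d / _ Z: no change
surface: bisefiles


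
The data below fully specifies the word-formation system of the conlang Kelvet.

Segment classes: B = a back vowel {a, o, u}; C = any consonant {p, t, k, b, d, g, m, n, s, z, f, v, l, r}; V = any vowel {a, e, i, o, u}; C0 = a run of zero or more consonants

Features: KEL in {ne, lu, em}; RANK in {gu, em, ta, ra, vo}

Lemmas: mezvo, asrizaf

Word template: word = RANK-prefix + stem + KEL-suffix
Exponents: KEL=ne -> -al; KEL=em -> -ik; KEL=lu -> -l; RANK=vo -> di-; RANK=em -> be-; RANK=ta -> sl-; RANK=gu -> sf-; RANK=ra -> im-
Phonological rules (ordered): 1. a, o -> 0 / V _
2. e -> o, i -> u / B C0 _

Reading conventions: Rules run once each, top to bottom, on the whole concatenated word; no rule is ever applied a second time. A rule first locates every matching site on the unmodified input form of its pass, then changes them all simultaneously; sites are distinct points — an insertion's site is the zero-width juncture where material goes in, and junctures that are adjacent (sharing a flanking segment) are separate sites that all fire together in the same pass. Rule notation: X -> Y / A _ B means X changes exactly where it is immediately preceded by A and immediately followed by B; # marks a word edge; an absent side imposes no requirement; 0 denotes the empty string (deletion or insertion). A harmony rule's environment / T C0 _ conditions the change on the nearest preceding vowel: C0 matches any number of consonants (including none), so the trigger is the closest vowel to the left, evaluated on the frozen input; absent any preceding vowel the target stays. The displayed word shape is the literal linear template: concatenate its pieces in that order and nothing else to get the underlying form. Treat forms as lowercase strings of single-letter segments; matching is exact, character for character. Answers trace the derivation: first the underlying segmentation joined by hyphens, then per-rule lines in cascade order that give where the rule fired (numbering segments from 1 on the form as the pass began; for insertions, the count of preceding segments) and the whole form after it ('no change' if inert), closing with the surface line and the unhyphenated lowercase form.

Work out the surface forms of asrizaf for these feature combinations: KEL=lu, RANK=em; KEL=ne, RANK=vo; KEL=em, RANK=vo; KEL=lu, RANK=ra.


cell KEL=lu, RANK=em:
underlying: be-asrizaf-l
1. a, o -> 0 / V _: fires at position(s) 3: besrizafl
2. e -> o, i -> u / B C0 _: no change
surface: besrizafl

cell KEL=ne, RANK=vo:
underlying: di-asrizaf-al
1. a, o -> 0 / V _: fires at position(s) 3: disrizafal
2. e -> o, i -> u / B C0 _: no change
surface: disrizafal

cell KEL=em, RANK=vo:
underlying: di-asrizaf-ik
1. a, o -> 0 / V _: fires at position(s) 3: disrizafik
2. e -> o, i -> u / B C0 _: fires at position(s) 9: disrizafuk
surface: disrizafuk

cell KEL=lu, RANK=ra:
underlying: im-asrizaf-l
1. a, o -> 0 / V _: no change
2. e -> o, i -> u / B C0 _: fires at position(s) 6: imasruzafl
surface: imasruzafl


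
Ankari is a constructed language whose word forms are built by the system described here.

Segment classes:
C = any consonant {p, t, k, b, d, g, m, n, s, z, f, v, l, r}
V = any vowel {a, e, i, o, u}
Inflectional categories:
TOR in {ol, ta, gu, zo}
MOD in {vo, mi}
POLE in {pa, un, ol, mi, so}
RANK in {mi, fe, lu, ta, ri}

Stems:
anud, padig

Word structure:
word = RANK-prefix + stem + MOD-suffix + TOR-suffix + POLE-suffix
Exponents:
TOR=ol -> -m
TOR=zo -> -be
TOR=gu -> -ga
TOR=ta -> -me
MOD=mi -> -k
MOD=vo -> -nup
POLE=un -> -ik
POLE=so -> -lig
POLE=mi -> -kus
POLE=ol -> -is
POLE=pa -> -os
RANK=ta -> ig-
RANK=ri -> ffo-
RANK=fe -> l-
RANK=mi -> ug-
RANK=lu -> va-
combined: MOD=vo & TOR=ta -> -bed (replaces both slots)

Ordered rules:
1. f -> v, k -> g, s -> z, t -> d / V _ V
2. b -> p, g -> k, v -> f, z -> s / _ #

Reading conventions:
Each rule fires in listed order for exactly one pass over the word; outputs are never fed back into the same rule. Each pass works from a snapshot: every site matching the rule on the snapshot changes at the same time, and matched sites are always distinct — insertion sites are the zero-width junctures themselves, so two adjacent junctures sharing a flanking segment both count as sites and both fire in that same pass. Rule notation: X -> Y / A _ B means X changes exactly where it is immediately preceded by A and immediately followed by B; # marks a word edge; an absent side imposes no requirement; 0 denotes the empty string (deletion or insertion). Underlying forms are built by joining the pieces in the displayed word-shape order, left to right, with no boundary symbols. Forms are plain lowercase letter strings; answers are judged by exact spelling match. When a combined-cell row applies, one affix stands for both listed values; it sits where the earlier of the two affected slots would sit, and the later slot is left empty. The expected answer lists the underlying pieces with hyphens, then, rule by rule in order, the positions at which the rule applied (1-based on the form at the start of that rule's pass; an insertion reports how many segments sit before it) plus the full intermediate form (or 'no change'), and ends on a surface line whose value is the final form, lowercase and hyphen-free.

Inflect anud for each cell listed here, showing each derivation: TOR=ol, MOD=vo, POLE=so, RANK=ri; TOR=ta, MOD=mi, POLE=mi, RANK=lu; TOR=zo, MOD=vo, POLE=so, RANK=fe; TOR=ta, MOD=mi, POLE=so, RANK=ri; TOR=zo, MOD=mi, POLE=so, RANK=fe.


cell TOR=ol, MOD=vo, POLE=so, RANK=ri:
underlying: ffo-anud-nup-m-lig
1. f -> v, k -> g, s -> z, t -> d / V _ V: no change
2. b -> p, g -> k, v -> f, z -> s / _ #: fires at position(s) 14: ffoanudnupmlik
surface: ffoanudnupmlik

cell TOR=ta, MOD=mi, POLE=mi, RANK=lu:
underlying: va-anud-k-me-kus
1. f -> v, k -> g, s -> z, t -> d / V _ V: fires at position(s) 10: vaanudkmegus
2. b -> p, g -> k, v -> f, z -> s / _ #: no change
surface: vaanudkmegus

cell TOR=zo, MOD=vo, POLE=so, RANK=fe:
underlying: l-anud-nup-be-lig
1. f -> v, k -> g, s -> z, t -> d / V _ V: no change
2. b -> p, g -> k, v -> f, z -> s / _ #: fires at position(s) 13: lanudnupbelik
surface: lanudnupbelik

cell TOR=ta, MOD=mi, POLE=so, RANK=ri:
underlying: ffo-anud-k-me-lig
1. f -> v, k -> g, s -> z, t -> d / V _ V: no change
2. b -> p, g -> k, v -> f, z -> s / _ #: fires at position(s) 13: ffoanudkmelik
surface: ffoanudkmelik

cell TOR=zo, MOD=mi, POLE=so, RANK=fe:
underlying: l-anud-k-be-lig
1. f -> v, k -> g, s -> z, t -> d / V _ V: no change
2. b -> p, g -> k, v -> f, z -> s / _ #: fires at position(s) 11: lanudkbelik
surface: lanudkbelik


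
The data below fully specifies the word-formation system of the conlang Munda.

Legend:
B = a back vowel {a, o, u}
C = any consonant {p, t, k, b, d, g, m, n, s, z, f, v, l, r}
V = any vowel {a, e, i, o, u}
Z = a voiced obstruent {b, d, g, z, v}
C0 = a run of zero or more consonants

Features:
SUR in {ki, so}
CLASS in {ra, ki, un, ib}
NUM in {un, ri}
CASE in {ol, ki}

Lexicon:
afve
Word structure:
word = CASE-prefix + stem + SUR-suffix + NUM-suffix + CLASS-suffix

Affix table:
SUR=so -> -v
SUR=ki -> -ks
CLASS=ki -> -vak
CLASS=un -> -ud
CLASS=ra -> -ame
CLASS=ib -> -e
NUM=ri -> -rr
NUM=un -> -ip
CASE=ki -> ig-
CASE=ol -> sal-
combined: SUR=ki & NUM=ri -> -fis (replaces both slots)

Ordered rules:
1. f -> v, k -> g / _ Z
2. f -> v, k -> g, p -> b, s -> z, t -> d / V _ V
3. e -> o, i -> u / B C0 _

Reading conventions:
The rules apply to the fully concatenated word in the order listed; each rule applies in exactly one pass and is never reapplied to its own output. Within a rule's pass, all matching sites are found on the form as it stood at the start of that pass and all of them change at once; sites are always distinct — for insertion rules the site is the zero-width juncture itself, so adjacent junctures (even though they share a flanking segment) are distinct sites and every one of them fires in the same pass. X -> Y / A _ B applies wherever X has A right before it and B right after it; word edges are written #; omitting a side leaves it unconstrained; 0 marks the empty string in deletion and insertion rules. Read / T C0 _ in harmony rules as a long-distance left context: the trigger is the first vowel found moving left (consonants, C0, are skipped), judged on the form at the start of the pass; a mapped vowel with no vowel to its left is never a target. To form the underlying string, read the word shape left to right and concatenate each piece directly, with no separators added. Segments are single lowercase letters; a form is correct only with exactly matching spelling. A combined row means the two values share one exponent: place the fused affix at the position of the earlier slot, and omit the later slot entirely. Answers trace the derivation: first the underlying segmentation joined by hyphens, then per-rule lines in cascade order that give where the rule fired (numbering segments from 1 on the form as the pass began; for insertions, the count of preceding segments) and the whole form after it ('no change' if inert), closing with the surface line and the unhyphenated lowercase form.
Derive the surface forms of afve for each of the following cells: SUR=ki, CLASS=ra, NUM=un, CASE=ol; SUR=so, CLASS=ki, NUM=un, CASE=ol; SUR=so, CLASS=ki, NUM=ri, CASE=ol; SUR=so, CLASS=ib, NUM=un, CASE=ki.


cell SUR=ki, CLASS=ra, NUM=un, CASE=ol:
underlying: sal-afve-ks-ip-ame
1. f -> v, k -> g / _ Z: fires at position(s) 5: salavveksipame
2. f -> v, k -> g, p -> b, s -> z, t -> d / V _ V: fires at position(s) 11: salavveksibame
3. e -> o, i -> u / B C0 _: fires at position(s) 7, 14: salavvoksibamo
surface: salavvoksibamo

cell SUR=so, CLASS=ki, NUM=un, CASE=ol:
underlying: sal-afve-v-ip-vak
1. f -> v, k -> g / _ Z: fires at position(s) 5: salavvevipvak
2. f -> v, k -> g, p -> b, s -> z, t -> d / V _ V: no change
3. e -> o, i -> u / B C0 _: fires at position(s) 7: salavvovipvak
surface: salavvovipvak

cell SUR=so, CLASS=ki, NUM=ri, CASE=ol:
underlying: sal-afve-v-rr-vak
1. f -> v, k -> g / _ Z: fires at position(s) 5: salavvevrrvak
2. f -> v, k -> g, p -> b, s -> z, t -> d / V _ V: no change
3. e -> o, i -> u / B C0 _: fires at position(s) 7: salavvovrrvak
surface: salavvovrrvak

cell SUR=so, CLASS=ib, NUM=un, CASE=ki:
underlying: ig-afve-v-ip-e
1. f -> v, k -> g / _ Z: fires at position(s) 4: igavvevipe
2. f -> v, k -> g, p -> b, s -> z, t -> d / V _ V: fires at position(s) 9: igavvevibe
3. e -> o, i -> u / B C0 _: fires at position(s) 6: igavvovibe
surface: igavvovibe


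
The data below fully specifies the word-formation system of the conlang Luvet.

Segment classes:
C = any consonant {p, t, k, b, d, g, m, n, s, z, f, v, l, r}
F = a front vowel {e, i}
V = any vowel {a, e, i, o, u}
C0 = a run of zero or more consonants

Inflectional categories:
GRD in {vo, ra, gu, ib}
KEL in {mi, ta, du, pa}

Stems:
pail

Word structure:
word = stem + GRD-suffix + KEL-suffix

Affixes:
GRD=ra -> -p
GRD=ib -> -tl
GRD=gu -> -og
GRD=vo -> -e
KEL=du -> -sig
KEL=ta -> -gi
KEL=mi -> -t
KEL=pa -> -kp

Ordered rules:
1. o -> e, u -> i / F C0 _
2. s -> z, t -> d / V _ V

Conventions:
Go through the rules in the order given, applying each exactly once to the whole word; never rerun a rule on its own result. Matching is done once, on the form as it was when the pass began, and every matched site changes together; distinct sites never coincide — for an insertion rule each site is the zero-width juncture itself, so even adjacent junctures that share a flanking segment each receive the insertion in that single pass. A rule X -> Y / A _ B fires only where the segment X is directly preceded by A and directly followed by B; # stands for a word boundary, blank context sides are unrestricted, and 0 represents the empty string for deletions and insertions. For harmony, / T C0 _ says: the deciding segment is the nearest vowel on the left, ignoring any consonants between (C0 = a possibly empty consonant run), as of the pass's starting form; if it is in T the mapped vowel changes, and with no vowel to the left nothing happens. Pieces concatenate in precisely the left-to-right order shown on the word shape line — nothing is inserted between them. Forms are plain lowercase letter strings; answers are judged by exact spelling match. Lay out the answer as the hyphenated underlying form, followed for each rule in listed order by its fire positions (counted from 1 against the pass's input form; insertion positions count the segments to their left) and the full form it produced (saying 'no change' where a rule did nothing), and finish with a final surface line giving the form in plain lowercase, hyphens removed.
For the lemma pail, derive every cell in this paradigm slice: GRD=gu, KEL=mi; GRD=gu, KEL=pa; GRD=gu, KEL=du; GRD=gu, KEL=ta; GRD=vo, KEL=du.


cell GRD=gu, KEL=mi:
underlying: pail-og-t
1. o -> e, u -> i / F C0 _: fires at position(s) 5: pailegt
2. s -> z, t -> d / V _ V: no change
surface: pailegt

cell GRD=gu, KEL=pa:
underlying: pail-og-kp
1. o -> e, u -> i / F C0 _: fires at position(s) 5: pailegkp
2. s -> z, t -> d / V _ V: no change
surface: pailegkp

cell GRD=gu, KEL=du:
underlying: pail-og-sig
1. o -> e, u -> i / F C0 _: fires at position(s) 5: pailegsig
2. s -> z, t -> d / V _ V: no change
surface: pailegsig

cell GRD=gu, KEL=ta:
underlying: pail-og-gi
1. o -> e, u -> i / F C0 _: fires at position(s) 5: paileggi
2. s -> z, t -> d / V _ V: no change
surface: paileggi

cell GRD=vo, KEL=du:
underlying: pail-e-sig
1. o -> e, u -> i / F C0 _: no change
2. s -> z, t -> d / V _ V: fires at position(s) 6: pailezig
surface: pailezig


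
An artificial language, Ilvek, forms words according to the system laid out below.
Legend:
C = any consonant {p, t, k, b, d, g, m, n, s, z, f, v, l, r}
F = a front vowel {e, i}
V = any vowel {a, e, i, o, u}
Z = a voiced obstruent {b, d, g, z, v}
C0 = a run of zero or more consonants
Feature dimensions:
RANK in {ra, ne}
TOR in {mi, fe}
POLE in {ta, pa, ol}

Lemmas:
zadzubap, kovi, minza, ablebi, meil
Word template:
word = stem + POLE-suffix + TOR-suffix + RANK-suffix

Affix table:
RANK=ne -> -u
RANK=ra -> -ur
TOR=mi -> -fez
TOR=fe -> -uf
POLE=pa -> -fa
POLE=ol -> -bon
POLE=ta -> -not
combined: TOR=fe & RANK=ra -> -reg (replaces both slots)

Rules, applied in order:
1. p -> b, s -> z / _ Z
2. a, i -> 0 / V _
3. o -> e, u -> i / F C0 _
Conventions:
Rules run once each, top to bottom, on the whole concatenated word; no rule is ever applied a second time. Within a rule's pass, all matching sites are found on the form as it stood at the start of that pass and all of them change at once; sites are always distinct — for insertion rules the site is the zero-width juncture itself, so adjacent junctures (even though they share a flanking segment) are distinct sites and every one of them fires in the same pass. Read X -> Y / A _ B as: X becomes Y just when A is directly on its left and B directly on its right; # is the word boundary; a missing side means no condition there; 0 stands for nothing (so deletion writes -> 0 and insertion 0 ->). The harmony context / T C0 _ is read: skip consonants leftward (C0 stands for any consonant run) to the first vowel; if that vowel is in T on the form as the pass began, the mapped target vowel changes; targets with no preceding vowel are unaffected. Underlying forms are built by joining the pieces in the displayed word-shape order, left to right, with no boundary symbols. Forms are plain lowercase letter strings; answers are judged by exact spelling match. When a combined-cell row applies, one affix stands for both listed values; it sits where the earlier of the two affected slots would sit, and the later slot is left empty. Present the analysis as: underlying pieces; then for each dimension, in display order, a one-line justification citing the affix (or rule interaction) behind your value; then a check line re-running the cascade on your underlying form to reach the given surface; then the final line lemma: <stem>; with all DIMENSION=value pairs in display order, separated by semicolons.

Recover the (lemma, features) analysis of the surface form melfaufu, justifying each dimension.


underlying: meil-fa-uf-u
RANK=ne - signalled by the affix -u
TOR=fe - signalled by the affix -uf
POLE=pa - signalled by the affix -fa
check: meilfaufu -> meilfaufu -> melfaufu -> melfaufu
lemma: meil; RANK=ne; TOR=fe; POLE=pa
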